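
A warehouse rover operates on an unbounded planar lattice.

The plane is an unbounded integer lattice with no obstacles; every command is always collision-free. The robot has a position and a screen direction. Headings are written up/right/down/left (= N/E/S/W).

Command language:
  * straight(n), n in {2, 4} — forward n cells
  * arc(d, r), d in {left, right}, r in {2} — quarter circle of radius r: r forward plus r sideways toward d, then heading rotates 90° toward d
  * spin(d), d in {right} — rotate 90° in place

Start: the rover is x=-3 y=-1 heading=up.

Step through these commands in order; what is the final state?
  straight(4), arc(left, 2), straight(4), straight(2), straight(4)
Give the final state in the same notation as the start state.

t0: x=-3 y=-1 heading=up
t=1 straight(4) ⇒ x=-3 y=3 heading=up
t=2 arc(left, 2) ⇒ x=-5 y=5 heading=left
t=3 straight(4) ⇒ x=-9 y=5 heading=left
t=4 straight(2) ⇒ x=-11 y=5 heading=left
t=5 straight(4) ⇒ x=-15 y=5 heading=left

x=-15 y=5 heading=left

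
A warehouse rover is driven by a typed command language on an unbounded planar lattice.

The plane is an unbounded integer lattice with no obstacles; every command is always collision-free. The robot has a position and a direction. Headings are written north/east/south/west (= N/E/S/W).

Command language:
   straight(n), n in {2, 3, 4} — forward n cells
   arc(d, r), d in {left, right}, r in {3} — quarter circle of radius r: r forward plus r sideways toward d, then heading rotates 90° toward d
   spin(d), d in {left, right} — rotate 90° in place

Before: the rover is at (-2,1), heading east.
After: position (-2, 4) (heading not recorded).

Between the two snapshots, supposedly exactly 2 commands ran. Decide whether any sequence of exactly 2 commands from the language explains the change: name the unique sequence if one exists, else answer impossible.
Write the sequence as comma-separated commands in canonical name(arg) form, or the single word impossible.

spin(left), straight(3)

key: running straight(3) before spin(left) would end elsewhere — order is forced
start: at (-2,1), heading east
step 1 (spin(left)): at (-2,1), heading north
step 2 (straight(3)): at (-2,4), heading north
no rival 2-sequence matches.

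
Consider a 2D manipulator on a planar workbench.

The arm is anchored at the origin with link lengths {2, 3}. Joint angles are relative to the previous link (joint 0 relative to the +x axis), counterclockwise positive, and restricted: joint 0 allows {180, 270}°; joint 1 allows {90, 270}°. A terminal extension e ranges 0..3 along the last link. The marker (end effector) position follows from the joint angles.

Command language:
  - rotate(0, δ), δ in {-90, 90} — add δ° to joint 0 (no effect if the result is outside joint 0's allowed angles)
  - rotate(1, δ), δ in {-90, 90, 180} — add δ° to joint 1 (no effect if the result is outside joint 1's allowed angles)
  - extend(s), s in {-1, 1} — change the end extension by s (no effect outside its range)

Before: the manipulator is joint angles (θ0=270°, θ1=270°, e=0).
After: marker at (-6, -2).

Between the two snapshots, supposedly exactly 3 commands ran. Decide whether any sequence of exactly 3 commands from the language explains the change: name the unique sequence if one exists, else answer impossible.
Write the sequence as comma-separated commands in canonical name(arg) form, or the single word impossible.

extend(1), extend(1), extend(1)

initial: joint angles (θ0=270°, θ1=270°, e=0)
step 1 (extend(1)): joint angles (θ0=270°, θ1=270°, e=1)
step 2 (extend(1)): joint angles (θ0=270°, θ1=270°, e=2)
step 3 (extend(1)): joint angles (θ0=270°, θ1=270°, e=3)
no other 3-command option fits: unique.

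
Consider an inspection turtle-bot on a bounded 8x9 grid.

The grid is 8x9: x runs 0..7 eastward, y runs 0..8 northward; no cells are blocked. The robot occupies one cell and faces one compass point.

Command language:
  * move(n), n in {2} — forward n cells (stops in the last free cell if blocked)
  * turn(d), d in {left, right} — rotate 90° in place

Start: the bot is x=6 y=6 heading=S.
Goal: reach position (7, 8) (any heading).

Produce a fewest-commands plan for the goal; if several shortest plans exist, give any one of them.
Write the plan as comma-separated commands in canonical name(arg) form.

from: x=6 y=6 heading=S
1. turn(left) → x=6 y=6 heading=E
2. move(2) → x=7 y=6 heading=E
3. turn(left) → x=7 y=6 heading=N
4. move(2) → x=7 y=8 heading=N
no 3-step plan works, so 4 is optimal.

turn(left), move(2), turn(left), move(2)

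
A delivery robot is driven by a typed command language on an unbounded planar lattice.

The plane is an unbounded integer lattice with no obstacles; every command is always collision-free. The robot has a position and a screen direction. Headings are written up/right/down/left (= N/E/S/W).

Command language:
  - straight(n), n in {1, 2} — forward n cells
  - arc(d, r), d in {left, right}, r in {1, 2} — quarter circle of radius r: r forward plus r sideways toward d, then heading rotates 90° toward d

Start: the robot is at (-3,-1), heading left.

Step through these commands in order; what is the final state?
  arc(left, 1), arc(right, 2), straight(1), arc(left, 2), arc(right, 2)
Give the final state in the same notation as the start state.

start: at (-3,-1), heading left
t=1 arc(left, 1) ⇒ at (-4,-2), heading down
t=2 arc(right, 2) ⇒ at (-6,-4), heading left
t=3 straight(1) ⇒ at (-7,-4), heading left
t=4 arc(left, 2) ⇒ at (-9,-6), heading down
t=5 arc(right, 2) ⇒ at (-11,-8), heading left

at (-11,-8), heading left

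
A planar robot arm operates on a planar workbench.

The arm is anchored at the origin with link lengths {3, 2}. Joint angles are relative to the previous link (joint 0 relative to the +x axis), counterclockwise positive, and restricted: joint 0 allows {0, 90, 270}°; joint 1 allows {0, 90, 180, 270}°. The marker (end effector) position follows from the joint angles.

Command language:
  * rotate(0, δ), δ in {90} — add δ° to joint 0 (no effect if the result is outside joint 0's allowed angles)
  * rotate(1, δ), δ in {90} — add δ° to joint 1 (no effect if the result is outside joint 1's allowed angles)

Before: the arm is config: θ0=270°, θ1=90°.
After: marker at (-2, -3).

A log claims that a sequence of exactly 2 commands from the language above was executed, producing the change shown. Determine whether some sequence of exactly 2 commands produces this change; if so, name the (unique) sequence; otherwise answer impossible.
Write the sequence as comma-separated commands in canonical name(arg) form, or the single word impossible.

rotate(1, 90), rotate(1, 90)

initial: config: θ0=270°, θ1=90°
[1] after rotate(1, 90): config: θ0=270°, θ1=180°
[2] after rotate(1, 90): config: θ0=270°, θ1=270°
no rival 2-sequence matches.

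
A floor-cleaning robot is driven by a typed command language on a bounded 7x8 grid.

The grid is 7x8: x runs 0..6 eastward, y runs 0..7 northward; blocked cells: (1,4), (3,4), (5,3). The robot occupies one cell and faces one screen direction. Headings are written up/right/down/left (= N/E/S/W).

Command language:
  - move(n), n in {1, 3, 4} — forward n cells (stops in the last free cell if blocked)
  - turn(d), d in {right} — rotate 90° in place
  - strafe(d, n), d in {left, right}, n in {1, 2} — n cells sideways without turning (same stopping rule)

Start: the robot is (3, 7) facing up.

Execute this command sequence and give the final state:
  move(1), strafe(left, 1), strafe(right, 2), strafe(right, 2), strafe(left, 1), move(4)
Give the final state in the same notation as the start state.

from: (3, 7) facing up
step 1 (move(1)): (3, 7) facing up
step 2 (strafe(left, 1)): (2, 7) facing up
step 3 (strafe(right, 2)): (4, 7) facing up
step 4 (strafe(right, 2)): (6, 7) facing up
step 5 (strafe(left, 1)): (5, 7) facing up
step 6 (move(4)): (5, 7) facing up

(5, 7) facing up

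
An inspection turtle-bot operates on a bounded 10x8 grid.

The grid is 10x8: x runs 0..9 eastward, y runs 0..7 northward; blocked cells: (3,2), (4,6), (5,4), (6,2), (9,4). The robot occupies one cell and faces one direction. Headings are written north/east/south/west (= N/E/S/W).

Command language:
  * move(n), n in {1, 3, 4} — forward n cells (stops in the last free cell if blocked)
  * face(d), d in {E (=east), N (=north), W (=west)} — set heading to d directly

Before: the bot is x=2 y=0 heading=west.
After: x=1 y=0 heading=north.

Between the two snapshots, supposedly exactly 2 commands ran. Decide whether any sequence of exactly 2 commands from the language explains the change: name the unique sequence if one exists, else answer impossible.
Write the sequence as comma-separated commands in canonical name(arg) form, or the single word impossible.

key: running face(N) before move(1) would end elsewhere — order is forced
t0: x=2 y=0 heading=west
1. move(1) → x=1 y=0 heading=west
2. face(N) → x=1 y=0 heading=north
uniquely the one of 36 2-step routes that fits.

move(1), face(N)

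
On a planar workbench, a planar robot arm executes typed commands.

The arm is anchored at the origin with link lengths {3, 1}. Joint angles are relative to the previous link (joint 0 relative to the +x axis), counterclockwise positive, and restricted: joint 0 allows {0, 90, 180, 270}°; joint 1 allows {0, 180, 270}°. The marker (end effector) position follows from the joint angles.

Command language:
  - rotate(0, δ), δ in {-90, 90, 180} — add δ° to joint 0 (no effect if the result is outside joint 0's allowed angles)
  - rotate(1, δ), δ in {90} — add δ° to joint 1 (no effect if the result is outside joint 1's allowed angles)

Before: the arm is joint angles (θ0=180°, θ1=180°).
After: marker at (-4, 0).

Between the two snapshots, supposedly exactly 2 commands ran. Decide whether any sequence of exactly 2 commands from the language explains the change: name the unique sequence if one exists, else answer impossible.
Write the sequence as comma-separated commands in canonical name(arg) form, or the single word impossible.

rotate(1, 90), rotate(1, 90)

begin: joint angles (θ0=180°, θ1=180°)
t=1 rotate(1, 90) ⇒ joint angles (θ0=180°, θ1=270°)
t=2 rotate(1, 90) ⇒ joint angles (θ0=180°, θ1=0°)
uniquely the one of 16 2-step routes that fits.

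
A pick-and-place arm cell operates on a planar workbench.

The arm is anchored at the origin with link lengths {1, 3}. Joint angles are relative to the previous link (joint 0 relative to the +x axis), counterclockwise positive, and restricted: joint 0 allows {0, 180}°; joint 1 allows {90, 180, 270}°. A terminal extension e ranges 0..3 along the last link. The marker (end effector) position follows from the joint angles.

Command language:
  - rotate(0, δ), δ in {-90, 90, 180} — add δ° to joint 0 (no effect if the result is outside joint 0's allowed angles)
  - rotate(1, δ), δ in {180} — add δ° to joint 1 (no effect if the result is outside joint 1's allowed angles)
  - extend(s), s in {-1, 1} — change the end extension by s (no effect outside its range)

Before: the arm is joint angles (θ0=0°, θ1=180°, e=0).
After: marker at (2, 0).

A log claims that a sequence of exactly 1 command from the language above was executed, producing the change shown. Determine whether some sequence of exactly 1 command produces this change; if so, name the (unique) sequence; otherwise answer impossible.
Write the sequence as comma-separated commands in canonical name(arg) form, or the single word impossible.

rotate(0, 180)

initial: joint angles (θ0=0°, θ1=180°, e=0)
1. rotate(0, 180) → joint angles (θ0=180°, θ1=180°, e=0)
uniquely the one of 6 1-step routes that fits.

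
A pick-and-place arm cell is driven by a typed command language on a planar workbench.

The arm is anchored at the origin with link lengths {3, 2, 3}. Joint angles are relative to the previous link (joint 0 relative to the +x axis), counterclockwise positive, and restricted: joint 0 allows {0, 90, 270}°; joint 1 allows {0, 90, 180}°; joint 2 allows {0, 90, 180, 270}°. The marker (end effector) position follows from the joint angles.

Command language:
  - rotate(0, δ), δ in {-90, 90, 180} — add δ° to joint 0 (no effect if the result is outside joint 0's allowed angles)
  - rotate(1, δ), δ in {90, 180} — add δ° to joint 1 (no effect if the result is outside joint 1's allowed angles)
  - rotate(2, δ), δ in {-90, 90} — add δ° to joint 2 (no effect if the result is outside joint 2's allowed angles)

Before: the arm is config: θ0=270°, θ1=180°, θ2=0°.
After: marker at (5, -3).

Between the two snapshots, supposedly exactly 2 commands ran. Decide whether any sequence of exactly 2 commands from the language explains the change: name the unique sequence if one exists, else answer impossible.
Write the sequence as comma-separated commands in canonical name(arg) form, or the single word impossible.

key: order matters: swapping rotate(1, 180) and rotate(1, 90) lands elsewhere
initial: config: θ0=270°, θ1=180°, θ2=0°
step 1 (rotate(1, 180)): config: θ0=270°, θ1=0°, θ2=0°
step 2 (rotate(1, 90)): config: θ0=270°, θ1=90°, θ2=0°
all 49 alternatives checked — unique.

rotate(1, 180), rotate(1, 90)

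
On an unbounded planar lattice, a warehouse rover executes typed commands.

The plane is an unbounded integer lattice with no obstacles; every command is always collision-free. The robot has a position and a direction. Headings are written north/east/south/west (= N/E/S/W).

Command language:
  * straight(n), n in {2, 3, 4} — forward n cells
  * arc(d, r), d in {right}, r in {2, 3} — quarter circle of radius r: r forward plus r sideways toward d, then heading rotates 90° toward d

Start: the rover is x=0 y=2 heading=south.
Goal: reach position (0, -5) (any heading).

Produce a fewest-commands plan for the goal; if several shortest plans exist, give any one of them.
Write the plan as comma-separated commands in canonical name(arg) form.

t0: x=0 y=2 heading=south
[1] after straight(4): x=0 y=-2 heading=south
[2] after straight(3): x=0 y=-5 heading=south
no 1-step plan works, so 2 is optimal.

straight(4), straight(3)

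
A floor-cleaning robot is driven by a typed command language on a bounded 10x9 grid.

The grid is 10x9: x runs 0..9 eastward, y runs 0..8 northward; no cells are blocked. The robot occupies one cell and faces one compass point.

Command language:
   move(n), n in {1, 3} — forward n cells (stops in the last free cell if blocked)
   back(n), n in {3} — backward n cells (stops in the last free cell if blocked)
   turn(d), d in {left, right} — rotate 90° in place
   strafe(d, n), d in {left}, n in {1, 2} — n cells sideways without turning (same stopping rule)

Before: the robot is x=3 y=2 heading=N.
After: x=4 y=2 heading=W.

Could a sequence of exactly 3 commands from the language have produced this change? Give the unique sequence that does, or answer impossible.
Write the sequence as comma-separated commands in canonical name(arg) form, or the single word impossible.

key: cell and facing (now W) both changed — the 3 commands mix motion and turning
initial: x=3 y=2 heading=N
t=1 strafe(left, 2) ⇒ x=1 y=2 heading=N
t=2 turn(left) ⇒ x=1 y=2 heading=W
t=3 back(3) ⇒ x=4 y=2 heading=W
uniquely the one of 343 3-step routes that fits.

strafe(left, 2), turn(left), back(3)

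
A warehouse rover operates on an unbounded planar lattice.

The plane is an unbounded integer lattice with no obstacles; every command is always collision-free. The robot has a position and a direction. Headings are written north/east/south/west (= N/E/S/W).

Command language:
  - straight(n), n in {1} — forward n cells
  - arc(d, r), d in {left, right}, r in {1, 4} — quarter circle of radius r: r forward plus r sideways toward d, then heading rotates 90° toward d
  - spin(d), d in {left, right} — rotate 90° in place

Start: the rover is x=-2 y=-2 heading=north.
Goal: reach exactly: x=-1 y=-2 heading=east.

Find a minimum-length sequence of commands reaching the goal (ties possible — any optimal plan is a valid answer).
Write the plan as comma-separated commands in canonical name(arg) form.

initial: x=-2 y=-2 heading=north
t=1 spin(right) ⇒ x=-2 y=-2 heading=east
t=2 straight(1) ⇒ x=-1 y=-2 heading=east
no 1-step plan works, so 2 is optimal.

spin(right), straight(1)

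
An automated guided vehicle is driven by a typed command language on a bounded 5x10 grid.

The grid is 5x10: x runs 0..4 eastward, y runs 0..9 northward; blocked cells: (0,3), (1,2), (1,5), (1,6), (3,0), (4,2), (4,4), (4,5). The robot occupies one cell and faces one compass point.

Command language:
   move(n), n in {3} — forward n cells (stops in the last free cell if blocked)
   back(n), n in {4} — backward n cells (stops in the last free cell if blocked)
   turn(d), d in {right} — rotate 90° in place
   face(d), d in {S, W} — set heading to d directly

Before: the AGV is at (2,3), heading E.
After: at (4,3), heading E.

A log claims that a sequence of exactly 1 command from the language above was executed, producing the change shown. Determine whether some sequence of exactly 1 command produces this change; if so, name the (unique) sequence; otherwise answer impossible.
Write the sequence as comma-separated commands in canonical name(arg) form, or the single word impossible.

move(3)

key: heading stays E — the single command does not turn
begin: at (2,3), heading E
step 1 (move(3)): at (4,3), heading E
all 5 alternatives checked — unique.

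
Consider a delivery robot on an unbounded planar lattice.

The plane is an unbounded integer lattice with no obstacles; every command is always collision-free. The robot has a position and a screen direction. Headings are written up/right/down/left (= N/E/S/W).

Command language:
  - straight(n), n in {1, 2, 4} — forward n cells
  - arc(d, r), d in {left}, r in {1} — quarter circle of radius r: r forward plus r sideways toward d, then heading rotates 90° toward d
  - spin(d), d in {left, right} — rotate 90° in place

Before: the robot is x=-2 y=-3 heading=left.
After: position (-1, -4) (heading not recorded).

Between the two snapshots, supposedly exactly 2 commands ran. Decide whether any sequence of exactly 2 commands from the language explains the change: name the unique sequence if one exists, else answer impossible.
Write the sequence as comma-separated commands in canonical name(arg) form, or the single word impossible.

key: running arc(left, 1) before spin(left) would end elsewhere — order is forced
from: x=-2 y=-3 heading=left
[1] after spin(left): x=-2 y=-3 heading=down
[2] after arc(left, 1): x=-1 y=-4 heading=right
uniquely the one of 36 2-step routes that fits.

spin(left), arc(left, 1)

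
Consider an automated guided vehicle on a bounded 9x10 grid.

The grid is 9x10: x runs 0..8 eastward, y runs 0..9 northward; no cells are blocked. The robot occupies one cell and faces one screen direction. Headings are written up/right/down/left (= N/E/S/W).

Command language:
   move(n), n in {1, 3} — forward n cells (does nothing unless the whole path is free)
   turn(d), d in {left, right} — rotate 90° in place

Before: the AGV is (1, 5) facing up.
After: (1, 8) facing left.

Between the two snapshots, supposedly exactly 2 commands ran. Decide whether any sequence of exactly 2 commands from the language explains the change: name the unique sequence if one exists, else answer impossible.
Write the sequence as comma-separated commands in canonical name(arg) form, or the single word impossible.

key: position moved to (1,8) AND the heading swung to W — translation plus rotation needed
begin: (1, 5) facing up
t=1 move(3) ⇒ (1, 8) facing up
t=2 turn(left) ⇒ (1, 8) facing left
no other 2-command option fits: unique.

move(3), turn(left)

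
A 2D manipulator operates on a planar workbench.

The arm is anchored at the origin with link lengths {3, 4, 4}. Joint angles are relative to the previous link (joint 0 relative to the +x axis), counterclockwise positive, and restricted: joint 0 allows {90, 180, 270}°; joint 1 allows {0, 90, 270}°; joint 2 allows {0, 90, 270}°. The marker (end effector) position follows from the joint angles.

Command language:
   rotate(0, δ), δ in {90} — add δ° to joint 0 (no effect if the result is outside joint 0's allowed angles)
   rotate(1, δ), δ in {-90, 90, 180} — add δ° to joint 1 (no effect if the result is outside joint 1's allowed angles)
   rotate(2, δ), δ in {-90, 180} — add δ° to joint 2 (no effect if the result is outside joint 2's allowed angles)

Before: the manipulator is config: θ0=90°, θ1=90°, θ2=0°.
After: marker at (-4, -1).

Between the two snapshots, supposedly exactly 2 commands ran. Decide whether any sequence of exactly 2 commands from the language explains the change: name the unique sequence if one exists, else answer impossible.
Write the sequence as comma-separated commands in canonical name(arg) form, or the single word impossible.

key: order matters: swapping rotate(2, -90) and rotate(2, 180) lands elsewhere
initial: config: θ0=90°, θ1=90°, θ2=0°
step 1 (rotate(2, -90)): config: θ0=90°, θ1=90°, θ2=270°
step 2 (rotate(2, 180)): config: θ0=90°, θ1=90°, θ2=90°
no rival 2-sequence matches.

rotate(2, -90), rotate(2, 180)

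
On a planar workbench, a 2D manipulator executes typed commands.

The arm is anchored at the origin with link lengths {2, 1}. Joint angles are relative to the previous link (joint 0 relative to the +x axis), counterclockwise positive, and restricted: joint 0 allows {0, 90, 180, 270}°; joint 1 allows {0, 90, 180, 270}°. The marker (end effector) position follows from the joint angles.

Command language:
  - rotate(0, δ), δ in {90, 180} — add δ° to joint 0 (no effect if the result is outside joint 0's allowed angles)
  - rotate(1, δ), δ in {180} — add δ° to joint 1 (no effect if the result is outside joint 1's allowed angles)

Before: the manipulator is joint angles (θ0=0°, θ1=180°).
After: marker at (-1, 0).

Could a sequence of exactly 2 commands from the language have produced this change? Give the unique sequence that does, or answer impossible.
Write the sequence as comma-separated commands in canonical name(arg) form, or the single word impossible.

start: joint angles (θ0=0°, θ1=180°)
[1] after rotate(0, 90): joint angles (θ0=90°, θ1=180°)
[2] after rotate(0, 90): joint angles (θ0=180°, θ1=180°)
no rival 2-sequence matches.

rotate(0, 90), rotate(0, 90)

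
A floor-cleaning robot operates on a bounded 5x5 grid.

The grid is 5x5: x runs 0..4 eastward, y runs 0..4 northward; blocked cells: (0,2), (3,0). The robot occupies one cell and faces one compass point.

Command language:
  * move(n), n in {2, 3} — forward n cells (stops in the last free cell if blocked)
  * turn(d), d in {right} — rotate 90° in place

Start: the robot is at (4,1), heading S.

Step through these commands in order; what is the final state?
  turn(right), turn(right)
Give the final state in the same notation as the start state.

at (4,1), heading N

from: at (4,1), heading S
t=1 turn(right) ⇒ at (4,1), heading W
t=2 turn(right) ⇒ at (4,1), heading N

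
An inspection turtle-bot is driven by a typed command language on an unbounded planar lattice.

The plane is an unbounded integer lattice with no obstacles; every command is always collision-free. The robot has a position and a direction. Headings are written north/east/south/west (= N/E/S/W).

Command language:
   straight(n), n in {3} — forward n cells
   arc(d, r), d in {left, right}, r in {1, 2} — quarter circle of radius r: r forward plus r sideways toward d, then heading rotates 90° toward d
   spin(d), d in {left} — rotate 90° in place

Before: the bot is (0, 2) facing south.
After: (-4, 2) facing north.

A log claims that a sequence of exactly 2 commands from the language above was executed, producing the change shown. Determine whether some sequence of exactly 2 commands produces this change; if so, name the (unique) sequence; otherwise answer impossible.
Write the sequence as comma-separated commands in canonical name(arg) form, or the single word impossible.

arc(right, 2), arc(right, 2)

key: cell and facing (now N) both changed — the 2 commands mix motion and turning
initial: (0, 2) facing south
[1] after arc(right, 2): (-2, 0) facing west
[2] after arc(right, 2): (-4, 2) facing north
all 36 alternatives checked — unique.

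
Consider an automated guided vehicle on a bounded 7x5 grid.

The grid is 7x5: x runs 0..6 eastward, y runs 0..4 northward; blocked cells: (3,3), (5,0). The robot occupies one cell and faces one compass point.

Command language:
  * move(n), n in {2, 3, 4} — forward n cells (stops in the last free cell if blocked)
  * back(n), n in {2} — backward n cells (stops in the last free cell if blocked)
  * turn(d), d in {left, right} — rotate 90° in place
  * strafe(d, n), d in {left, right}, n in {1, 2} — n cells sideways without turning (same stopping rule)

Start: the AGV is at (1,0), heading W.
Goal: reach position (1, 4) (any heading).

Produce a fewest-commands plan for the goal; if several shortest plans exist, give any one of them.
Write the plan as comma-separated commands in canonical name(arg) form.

strafe(right, 2), strafe(right, 2)

start: at (1,0), heading W
t=1 strafe(right, 2) ⇒ at (1,2), heading W
t=2 strafe(right, 2) ⇒ at (1,4), heading W
shorter routes all fall short; 2 is best.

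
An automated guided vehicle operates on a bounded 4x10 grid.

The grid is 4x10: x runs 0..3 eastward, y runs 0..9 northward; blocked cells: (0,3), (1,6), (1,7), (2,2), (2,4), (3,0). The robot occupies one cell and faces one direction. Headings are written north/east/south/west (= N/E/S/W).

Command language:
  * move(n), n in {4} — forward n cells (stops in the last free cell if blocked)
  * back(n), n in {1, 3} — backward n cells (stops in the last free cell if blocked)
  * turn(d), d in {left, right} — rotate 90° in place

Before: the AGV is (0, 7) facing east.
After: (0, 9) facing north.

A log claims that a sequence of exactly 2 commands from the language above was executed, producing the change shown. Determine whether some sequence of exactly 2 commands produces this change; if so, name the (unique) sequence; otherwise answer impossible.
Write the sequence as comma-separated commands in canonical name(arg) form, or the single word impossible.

key: running move(4) before turn(left) would end elsewhere — order is forced
from: (0, 7) facing east
step 1 (turn(left)): (0, 7) facing north
step 2 (move(4)): (0, 9) facing north
uniquely the one of 25 2-step routes that fits.

turn(left), move(4)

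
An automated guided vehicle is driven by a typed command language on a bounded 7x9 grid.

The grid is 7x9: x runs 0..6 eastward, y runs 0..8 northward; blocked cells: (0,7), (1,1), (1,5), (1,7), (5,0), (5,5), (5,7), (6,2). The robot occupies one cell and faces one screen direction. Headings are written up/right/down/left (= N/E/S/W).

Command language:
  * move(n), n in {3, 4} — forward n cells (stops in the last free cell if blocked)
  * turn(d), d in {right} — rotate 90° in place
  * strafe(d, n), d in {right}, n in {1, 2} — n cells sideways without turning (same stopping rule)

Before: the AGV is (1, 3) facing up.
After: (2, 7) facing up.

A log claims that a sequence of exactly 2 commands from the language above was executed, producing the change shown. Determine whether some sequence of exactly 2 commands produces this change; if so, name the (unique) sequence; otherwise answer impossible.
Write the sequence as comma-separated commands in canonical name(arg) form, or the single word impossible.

strafe(right, 1), move(4)

key: running move(4) before strafe(right, 1) would end elsewhere — order is forced
from: (1, 3) facing up
t=1 strafe(right, 1) ⇒ (2, 3) facing up
t=2 move(4) ⇒ (2, 7) facing up
no rival 2-sequence matches.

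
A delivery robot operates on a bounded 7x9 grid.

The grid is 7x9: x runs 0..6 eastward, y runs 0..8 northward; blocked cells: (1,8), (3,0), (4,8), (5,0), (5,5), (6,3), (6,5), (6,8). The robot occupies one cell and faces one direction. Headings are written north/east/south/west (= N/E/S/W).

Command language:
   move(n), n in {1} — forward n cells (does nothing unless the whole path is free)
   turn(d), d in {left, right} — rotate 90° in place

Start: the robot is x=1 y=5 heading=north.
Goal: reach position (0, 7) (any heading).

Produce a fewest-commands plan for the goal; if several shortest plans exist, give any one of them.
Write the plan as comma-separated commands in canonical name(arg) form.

t0: x=1 y=5 heading=north
step 1 (move(1)): x=1 y=6 heading=north
step 2 (move(1)): x=1 y=7 heading=north
step 3 (turn(left)): x=1 y=7 heading=west
step 4 (move(1)): x=0 y=7 heading=west
no 3-step plan works, so 4 is optimal.

move(1), move(1), turn(left), move(1)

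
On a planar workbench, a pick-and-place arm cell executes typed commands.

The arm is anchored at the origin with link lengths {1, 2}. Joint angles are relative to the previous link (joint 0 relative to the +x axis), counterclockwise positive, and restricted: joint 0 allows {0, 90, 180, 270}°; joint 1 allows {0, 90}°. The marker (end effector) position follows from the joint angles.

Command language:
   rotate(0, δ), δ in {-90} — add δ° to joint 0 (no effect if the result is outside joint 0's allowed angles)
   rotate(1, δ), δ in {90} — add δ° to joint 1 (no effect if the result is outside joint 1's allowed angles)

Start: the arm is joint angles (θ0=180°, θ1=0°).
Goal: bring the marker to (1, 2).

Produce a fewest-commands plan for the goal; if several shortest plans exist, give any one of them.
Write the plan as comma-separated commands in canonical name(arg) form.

rotate(0, -90), rotate(0, -90), rotate(1, 90)

initial: joint angles (θ0=180°, θ1=0°)
t=1 rotate(0, -90) ⇒ joint angles (θ0=90°, θ1=0°)
t=2 rotate(0, -90) ⇒ joint angles (θ0=0°, θ1=0°)
t=3 rotate(1, 90) ⇒ joint angles (θ0=0°, θ1=90°)
no 2-step plan works, so 3 is optimal.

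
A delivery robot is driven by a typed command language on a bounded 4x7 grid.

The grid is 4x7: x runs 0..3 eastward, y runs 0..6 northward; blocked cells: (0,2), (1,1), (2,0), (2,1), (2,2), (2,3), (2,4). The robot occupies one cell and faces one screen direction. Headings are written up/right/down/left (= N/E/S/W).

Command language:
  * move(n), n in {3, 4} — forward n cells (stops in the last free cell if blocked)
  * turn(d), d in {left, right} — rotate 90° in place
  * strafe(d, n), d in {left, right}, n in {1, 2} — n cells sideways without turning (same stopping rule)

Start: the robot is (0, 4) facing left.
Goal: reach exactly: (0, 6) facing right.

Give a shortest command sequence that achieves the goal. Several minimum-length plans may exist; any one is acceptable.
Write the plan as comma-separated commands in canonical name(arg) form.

begin: (0, 4) facing left
1. turn(right) → (0, 4) facing up
2. move(3) → (0, 6) facing up
3. turn(right) → (0, 6) facing right
no 2-step plan works, so 3 is optimal.

turn(right), move(3), turn(right)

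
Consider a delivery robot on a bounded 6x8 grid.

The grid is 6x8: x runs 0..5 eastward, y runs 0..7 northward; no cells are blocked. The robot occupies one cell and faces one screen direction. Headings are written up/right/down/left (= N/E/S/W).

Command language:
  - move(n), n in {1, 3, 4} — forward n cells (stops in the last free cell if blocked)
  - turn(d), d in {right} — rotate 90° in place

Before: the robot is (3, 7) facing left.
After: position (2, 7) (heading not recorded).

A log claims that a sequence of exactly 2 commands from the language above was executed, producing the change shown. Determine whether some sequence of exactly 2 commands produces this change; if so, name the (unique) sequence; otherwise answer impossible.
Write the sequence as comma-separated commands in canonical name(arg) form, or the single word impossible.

key: order matters: swapping move(1) and turn(right) lands elsewhere
initial: (3, 7) facing left
[1] after move(1): (2, 7) facing left
[2] after turn(right): (2, 7) facing up
all 16 alternatives checked — unique.

move(1), turn(right)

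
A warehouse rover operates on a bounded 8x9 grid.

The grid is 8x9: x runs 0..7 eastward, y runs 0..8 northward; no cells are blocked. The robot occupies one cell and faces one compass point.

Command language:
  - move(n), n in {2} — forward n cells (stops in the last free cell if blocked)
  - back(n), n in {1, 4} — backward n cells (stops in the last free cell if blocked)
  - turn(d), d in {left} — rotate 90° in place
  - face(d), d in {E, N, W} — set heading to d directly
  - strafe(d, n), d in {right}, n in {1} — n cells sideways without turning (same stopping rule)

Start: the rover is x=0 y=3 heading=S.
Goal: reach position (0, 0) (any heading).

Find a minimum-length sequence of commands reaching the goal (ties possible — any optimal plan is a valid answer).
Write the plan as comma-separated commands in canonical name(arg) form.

initial: x=0 y=3 heading=S
t=1 face(N) ⇒ x=0 y=3 heading=N
t=2 back(4) ⇒ x=0 y=0 heading=N
no 1-step plan works, so 2 is optimal.

face(N), back(4)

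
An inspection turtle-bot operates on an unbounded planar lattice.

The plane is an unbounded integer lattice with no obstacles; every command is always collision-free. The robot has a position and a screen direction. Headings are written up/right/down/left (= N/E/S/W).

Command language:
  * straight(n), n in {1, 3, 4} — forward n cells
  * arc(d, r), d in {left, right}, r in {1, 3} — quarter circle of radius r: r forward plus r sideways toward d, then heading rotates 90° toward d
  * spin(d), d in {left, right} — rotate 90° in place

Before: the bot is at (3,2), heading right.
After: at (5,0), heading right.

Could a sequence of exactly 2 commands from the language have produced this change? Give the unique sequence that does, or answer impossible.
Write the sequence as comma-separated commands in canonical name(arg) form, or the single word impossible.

arc(right, 1), arc(left, 1)

key: running arc(left, 1) before arc(right, 1) would end elsewhere — order is forced
begin: at (3,2), heading right
1. arc(right, 1) → at (4,1), heading down
2. arc(left, 1) → at (5,0), heading right
no other 2-command option fits: unique.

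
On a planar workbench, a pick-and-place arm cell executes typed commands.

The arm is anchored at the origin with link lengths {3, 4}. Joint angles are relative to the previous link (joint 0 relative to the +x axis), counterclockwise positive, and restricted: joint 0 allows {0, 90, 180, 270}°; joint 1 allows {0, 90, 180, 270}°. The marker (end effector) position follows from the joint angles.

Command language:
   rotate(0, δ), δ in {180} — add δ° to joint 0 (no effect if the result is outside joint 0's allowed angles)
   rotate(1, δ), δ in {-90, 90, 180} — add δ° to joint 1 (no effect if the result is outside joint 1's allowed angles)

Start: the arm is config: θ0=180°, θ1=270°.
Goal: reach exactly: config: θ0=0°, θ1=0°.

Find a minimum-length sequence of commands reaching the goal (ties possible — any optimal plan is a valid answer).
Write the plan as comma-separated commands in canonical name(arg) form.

rotate(1, 90), rotate(0, 180)

start: config: θ0=180°, θ1=270°
[1] after rotate(1, 90): config: θ0=180°, θ1=0°
[2] after rotate(0, 180): config: θ0=0°, θ1=0°
no 1-step plan works, so 2 is optimal.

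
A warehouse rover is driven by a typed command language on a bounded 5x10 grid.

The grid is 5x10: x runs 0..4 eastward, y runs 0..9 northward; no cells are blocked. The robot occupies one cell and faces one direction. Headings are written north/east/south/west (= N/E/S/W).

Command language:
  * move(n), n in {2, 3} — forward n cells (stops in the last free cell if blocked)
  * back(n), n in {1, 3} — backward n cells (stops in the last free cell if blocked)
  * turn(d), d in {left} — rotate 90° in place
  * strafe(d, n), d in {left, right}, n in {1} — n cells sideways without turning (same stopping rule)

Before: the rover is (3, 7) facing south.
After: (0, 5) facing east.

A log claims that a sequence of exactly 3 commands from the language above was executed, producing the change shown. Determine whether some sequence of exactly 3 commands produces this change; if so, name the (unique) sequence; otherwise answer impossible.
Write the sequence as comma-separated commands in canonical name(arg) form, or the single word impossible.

key: cell and facing (now E) both changed — the 3 commands mix motion and turning
t0: (3, 7) facing south
1. move(2) → (3, 5) facing south
2. turn(left) → (3, 5) facing east
3. back(3) → (0, 5) facing east
no rival 3-sequence matches.

move(2), turn(left), back(3)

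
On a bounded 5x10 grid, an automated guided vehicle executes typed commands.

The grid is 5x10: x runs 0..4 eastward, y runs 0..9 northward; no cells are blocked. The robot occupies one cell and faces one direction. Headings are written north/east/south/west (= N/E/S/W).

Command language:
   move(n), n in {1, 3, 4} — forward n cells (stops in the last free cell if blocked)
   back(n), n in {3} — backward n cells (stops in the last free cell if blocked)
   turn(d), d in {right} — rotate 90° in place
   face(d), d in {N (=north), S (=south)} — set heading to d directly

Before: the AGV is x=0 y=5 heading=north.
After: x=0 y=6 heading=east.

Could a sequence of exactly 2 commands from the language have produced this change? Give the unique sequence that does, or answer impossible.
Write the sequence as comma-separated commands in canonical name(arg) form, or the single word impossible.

key: running turn(right) before move(1) would end elsewhere — order is forced
start: x=0 y=5 heading=north
1. move(1) → x=0 y=6 heading=north
2. turn(right) → x=0 y=6 heading=east
uniquely the one of 49 2-step routes that fits.

move(1), turn(right)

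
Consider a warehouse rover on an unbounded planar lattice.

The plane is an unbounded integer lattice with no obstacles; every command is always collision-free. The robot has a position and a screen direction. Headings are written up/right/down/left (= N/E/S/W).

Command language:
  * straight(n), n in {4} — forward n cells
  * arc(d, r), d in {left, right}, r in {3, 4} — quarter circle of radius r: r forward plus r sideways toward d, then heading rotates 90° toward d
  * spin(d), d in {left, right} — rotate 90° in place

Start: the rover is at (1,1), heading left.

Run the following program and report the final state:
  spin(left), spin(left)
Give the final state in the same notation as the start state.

at (1,1), heading right

begin: at (1,1), heading left
t=1 spin(left) ⇒ at (1,1), heading down
t=2 spin(left) ⇒ at (1,1), heading right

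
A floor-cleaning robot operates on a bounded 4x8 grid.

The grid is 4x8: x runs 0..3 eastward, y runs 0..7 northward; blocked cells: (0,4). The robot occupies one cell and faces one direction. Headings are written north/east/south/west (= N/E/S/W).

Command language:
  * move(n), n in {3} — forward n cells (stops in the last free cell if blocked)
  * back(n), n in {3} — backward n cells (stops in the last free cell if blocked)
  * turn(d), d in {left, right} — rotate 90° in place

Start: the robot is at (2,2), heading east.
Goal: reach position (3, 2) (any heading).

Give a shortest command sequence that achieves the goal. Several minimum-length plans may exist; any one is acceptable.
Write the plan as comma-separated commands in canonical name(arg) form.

move(3)

begin: at (2,2), heading east
step 1 (move(3)): at (3,2), heading east
nothing shorter than 1 reaches the goal.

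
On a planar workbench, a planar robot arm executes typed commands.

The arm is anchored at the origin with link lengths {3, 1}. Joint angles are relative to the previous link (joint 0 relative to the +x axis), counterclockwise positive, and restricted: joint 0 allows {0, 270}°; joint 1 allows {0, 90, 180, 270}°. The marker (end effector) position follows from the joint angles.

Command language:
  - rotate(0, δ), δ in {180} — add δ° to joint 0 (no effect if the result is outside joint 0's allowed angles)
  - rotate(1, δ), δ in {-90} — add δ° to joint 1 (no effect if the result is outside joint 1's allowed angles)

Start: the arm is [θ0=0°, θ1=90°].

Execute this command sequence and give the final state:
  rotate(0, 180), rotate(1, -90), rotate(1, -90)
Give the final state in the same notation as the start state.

[θ0=0°, θ1=270°]

from: [θ0=0°, θ1=90°]
t=1 rotate(0, 180) ⇒ [θ0=0°, θ1=90°]
t=2 rotate(1, -90) ⇒ [θ0=0°, θ1=0°]
t=3 rotate(1, -90) ⇒ [θ0=0°, θ1=270°]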